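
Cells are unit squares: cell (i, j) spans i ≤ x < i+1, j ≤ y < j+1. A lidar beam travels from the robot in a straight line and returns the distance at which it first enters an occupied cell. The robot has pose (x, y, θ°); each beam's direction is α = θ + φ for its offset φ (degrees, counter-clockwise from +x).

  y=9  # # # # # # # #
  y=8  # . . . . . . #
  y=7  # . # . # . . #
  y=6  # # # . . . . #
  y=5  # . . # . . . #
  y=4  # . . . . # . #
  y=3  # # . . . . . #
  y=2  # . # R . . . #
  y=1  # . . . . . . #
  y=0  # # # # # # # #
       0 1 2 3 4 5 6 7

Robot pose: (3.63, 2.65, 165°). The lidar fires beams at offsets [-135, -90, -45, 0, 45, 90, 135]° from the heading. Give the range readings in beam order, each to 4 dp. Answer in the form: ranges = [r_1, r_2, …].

ranges = [2.7000, 4.5035, 3.8682, 0.6522, 0.7275, 1.7082, 1.9053]

beam 1: φ=-135°, α=30°
  direction (0.8660, 0.5000); cell (3,2); t to first gridline: x 0.4272, y 0.7000 (then +1.1547 / +2.0000)
    (4,2) via x @ 0.4272
    (4,3) via y @ 0.7000
    (5,3) via x @ 1.5819
    (5,4) via y @ 2.7000  # hit
  → r_1 = 2.7000
beam 2: φ=-90°, α=75°
  direction (0.2588, 0.9659); cell (3,2); t to first gridline: x 1.4296, y 0.3623 (then +3.8637 / +1.0353)
    (3,3) via y @ 0.3623
    (3,4) via y @ 1.3976
    (4,4) via x @ 1.4296
    (4,5) via y @ 2.4329
    (4,6) via y @ 3.4682
    (4,7) via y @ 4.5035  # hit
  → r_2 = 4.5035
beam 3: φ=-45°, α=120°
  direction (-0.5000, 0.8660); cell (3,2); t to first gridline: x 1.2600, y 0.4041 (then +2.0000 / +1.1547)
    (3,3) via y @ 0.4041
    (2,3) via x @ 1.2600
    (2,4) via y @ 1.5588
    (2,5) via y @ 2.7135
    (1,5) via x @ 3.2600
    (1,6) via y @ 3.8682  # hit
  → r_3 = 3.8682
beam 4: φ=0°, α=165°
  direction (-0.9659, 0.2588); cell (3,2); t to first gridline: x 0.6522, y 1.3523 (then +1.0353 / +3.8637)
    (2,2) via x @ 0.6522  # hit
  → r_4 = 0.6522
beam 5: φ=45°, α=210°
  direction (-0.8660, -0.5000); cell (3,2); t to first gridline: x 0.7275, y 1.3000 (then +1.1547 / +2.0000)
    (2,2) via x @ 0.7275  # hit
  → r_5 = 0.7275
beam 6: φ=90°, α=255°
  direction (-0.2588, -0.9659); cell (3,2); t to first gridline: x 2.4341, y 0.6729 (then +3.8637 / +1.0353)
    (3,1) via y @ 0.6729
    (3,0) via y @ 1.7082  # hit
  → r_6 = 1.7082
beam 7: φ=135°, α=300°
  direction (0.5000, -0.8660); cell (3,2); t to first gridline: x 0.7400, y 0.7506 (then +2.0000 / +1.1547)
    (4,2) via x @ 0.7400
    (4,1) via y @ 0.7506
    (4,0) via y @ 1.9053  # hit
  → r_7 = 1.9053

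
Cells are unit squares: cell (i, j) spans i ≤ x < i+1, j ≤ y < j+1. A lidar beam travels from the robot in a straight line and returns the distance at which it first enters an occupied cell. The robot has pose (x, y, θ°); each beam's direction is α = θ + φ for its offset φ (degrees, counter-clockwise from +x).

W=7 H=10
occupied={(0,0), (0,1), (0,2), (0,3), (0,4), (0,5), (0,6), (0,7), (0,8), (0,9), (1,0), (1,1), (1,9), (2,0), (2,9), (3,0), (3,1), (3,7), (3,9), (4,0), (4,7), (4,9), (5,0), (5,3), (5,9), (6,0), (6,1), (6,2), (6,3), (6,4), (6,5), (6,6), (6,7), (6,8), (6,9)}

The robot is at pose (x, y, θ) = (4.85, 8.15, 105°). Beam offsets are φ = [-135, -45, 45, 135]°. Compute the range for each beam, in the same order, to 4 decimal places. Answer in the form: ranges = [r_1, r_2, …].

ranges = [1.3279, 0.9815, 1.7000, 0.1732]

beam 1: φ=-135°, α=330°
  direction (0.8660, -0.5000); cell (4,8); t to first gridline: x 0.1732, y 0.3000 (then +1.1547 / +2.0000)
    (5,8) via x @ 0.1732
    (5,7) via y @ 0.3000
    (6,7) via x @ 1.3279  # hit
  → r_1 = 1.3279
beam 2: φ=-45°, α=60°
  direction (0.5000, 0.8660); cell (4,8); t to first gridline: x 0.3000, y 0.9815 (then +2.0000 / +1.1547)
    (5,8) via x @ 0.3000
    (5,9) via y @ 0.9815  # hit
  → r_2 = 0.9815
beam 3: φ=45°, α=150°
  direction (-0.8660, 0.5000); cell (4,8); t to first gridline: x 0.9815, y 1.7000 (then +1.1547 / +2.0000)
    (3,8) via x @ 0.9815
    (3,9) via y @ 1.7000  # hit
  → r_3 = 1.7000
beam 4: φ=135°, α=240°
  direction (-0.5000, -0.8660); cell (4,8); t to first gridline: x 1.7000, y 0.1732 (then +2.0000 / +1.1547)
    (4,7) via y @ 0.1732  # hit
  → r_4 = 0.1732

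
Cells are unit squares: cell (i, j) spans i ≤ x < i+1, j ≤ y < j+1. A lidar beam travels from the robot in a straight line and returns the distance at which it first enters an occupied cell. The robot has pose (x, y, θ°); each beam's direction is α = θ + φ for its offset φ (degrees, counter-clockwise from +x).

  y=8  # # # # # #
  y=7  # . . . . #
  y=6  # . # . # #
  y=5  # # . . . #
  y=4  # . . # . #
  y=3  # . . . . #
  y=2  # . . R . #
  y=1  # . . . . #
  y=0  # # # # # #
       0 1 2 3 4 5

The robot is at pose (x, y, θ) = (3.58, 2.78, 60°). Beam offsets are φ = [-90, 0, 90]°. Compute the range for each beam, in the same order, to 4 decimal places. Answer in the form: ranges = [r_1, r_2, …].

beam 1: φ=-90°, α=330°
  direction (0.8660, -0.5000); cell (3,2); t to first gridline: x 0.4850, y 1.5600 (then +1.1547 / +2.0000)
    (4,2) via x @ 0.4850
    (4,1) via y @ 1.5600
    (5,1) via x @ 1.6397  # hit
  → r_1 = 1.6397
beam 2: φ=0°, α=60°
  direction (0.5000, 0.8660); cell (3,2); t to first gridline: x 0.8400, y 0.2540 (then +2.0000 / +1.1547)
    (3,3) via y @ 0.2540
    (4,3) via x @ 0.8400
    (4,4) via y @ 1.4087
    (4,5) via y @ 2.5634
    (5,5) via x @ 2.8400  # hit
  → r_2 = 2.8400
beam 3: φ=90°, α=150°
  direction (-0.8660, 0.5000); cell (3,2); t to first gridline: x 0.6697, y 0.4400 (then +1.1547 / +2.0000)
    (3,3) via y @ 0.4400
    (2,3) via x @ 0.6697
    (1,3) via x @ 1.8244
    (1,4) via y @ 2.4400
    (0,4) via x @ 2.9791  # hit
  → r_3 = 2.9791

ranges = [1.6397, 2.8400, 2.9791]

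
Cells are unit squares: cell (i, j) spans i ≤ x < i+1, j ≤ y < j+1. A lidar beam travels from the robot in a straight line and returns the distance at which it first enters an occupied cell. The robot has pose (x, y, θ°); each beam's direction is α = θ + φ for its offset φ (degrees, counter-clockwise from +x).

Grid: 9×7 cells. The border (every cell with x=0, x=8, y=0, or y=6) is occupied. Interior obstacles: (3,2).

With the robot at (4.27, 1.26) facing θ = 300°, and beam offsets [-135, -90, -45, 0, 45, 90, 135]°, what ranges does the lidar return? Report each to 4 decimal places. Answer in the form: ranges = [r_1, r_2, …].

beam 1: φ=-135°, α=165°
  dir = (cos 165°, sin 165°) = (-0.9659, 0.2588); from cell (4,1)
  next x-line at t=0.2795, next y-line at t=2.8591; Δt_x=1.0353, Δt_y=3.8637
    x: enter (3,1) at t=0.2795
    x: enter (2,1) at t=1.3148
    x: enter (1,1) at t=2.3501
    y: enter (1,2) at t=2.8591
    x: enter (0,2) at t=3.3854 ← occupied
  → r_1 = 3.3854
beam 2: φ=-90°, α=210°
  dir = (cos 210°, sin 210°) = (-0.8660, -0.5000); from cell (4,1)
  next x-line at t=0.3118, next y-line at t=0.5200; Δt_x=1.1547, Δt_y=2.0000
    x: enter (3,1) at t=0.3118
    y: enter (3,0) at t=0.5200 ← occupied
  → r_2 = 0.5200
beam 3: φ=-45°, α=255°
  dir = (cos 255°, sin 255°) = (-0.2588, -0.9659); from cell (4,1)
  next x-line at t=1.0432, next y-line at t=0.2692; Δt_x=3.8637, Δt_y=1.0353
    y: enter (4,0) at t=0.2692 ← occupied
  → r_3 = 0.2692
beam 4: φ=0°, α=300°
  dir = (cos 300°, sin 300°) = (0.5000, -0.8660); from cell (4,1)
  next x-line at t=1.4600, next y-line at t=0.3002; Δt_x=2.0000, Δt_y=1.1547
    y: enter (4,0) at t=0.3002 ← occupied
  → r_4 = 0.3002
beam 5: φ=45°, α=345°
  dir = (cos 345°, sin 345°) = (0.9659, -0.2588); from cell (4,1)
  next x-line at t=0.7558, next y-line at t=1.0046; Δt_x=1.0353, Δt_y=3.8637
    x: enter (5,1) at t=0.7558
    y: enter (5,0) at t=1.0046 ← occupied
  → r_5 = 1.0046
beam 6: φ=90°, α=30°
  dir = (cos 30°, sin 30°) = (0.8660, 0.5000); from cell (4,1)
  next x-line at t=0.8429, next y-line at t=1.4800; Δt_x=1.1547, Δt_y=2.0000
    x: enter (5,1) at t=0.8429
    y: enter (5,2) at t=1.4800
    x: enter (6,2) at t=1.9976
    x: enter (7,2) at t=3.1523
    y: enter (7,3) at t=3.4800
    x: enter (8,3) at t=4.3070 ← occupied
  → r_6 = 4.3070
beam 7: φ=135°, α=75°
  dir = (cos 75°, sin 75°) = (0.2588, 0.9659); from cell (4,1)
  next x-line at t=2.8205, next y-line at t=0.7661; Δt_x=3.8637, Δt_y=1.0353
    y: enter (4,2) at t=0.7661
    y: enter (4,3) at t=1.8014
    x: enter (5,3) at t=2.8205
    y: enter (5,4) at t=2.8367
    y: enter (5,5) at t=3.8719
    y: enter (5,6) at t=4.9072 ← occupied
  → r_7 = 4.9072

ranges = [3.3854, 0.5200, 0.2692, 0.3002, 1.0046, 4.3070, 4.9072]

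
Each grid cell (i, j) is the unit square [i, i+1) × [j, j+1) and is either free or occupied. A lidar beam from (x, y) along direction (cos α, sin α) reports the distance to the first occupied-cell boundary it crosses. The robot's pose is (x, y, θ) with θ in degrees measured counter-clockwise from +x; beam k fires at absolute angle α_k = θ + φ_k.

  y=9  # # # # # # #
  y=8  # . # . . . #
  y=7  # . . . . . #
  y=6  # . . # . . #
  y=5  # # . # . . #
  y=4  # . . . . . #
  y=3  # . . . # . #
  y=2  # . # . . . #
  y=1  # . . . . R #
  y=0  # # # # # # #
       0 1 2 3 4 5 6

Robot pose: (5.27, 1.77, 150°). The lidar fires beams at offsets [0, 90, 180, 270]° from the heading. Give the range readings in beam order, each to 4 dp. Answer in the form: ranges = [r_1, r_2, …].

beam 1: φ=0°, α=150°
  direction (-0.8660, 0.5000); cell (5,1); t to first gridline: x 0.3118, y 0.4600 (then +1.1547 / +2.0000)
    (4,1) via x @ 0.3118
    (4,2) via y @ 0.4600
    (3,2) via x @ 1.4665
    (3,3) via y @ 2.4600
    (2,3) via x @ 2.6212
    (1,3) via x @ 3.7759
    (1,4) via y @ 4.4600
    (0,4) via x @ 4.9306  # hit
  → r_1 = 4.9306
beam 2: φ=90°, α=240°
  direction (-0.5000, -0.8660); cell (5,1); t to first gridline: x 0.5400, y 0.8891 (then +2.0000 / +1.1547)
    (4,1) via x @ 0.5400
    (4,0) via y @ 0.8891  # hit
  → r_2 = 0.8891
beam 3: φ=180°, α=330°
  direction (0.8660, -0.5000); cell (5,1); t to first gridline: x 0.8429, y 1.5400 (then +1.1547 / +2.0000)
    (6,1) via x @ 0.8429  # hit
  → r_3 = 0.8429
beam 4: φ=270°, α=60°
  direction (0.5000, 0.8660); cell (5,1); t to first gridline: x 1.4600, y 0.2656 (then +2.0000 / +1.1547)
    (5,2) via y @ 0.2656
    (5,3) via y @ 1.4203
    (6,3) via x @ 1.4600  # hit
  → r_4 = 1.4600

ranges = [4.9306, 0.8891, 0.8429, 1.4600]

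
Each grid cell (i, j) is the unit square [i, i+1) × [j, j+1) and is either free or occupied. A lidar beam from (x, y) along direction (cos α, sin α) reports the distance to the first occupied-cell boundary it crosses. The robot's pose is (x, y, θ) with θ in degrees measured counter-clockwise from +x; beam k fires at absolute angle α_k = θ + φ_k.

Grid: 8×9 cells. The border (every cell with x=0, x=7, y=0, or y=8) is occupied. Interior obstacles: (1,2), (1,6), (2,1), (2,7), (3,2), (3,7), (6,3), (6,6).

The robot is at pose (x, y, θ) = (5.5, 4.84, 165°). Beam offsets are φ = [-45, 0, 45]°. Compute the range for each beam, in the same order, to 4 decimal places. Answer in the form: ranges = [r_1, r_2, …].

beam 1: φ=-45°, α=120°
  d=(-0.5000,0.8660)  start (5,4)  tX=1.0000 tY=0.1848  stride 1/|dx|=2.0000 1/|dy|=1.1547
    cross y-line → (5,5), t=0.1848
    cross x-line → (4,5), t=1.0000
    cross y-line → (4,6), t=1.3395
    cross y-line → (4,7), t=2.4942
    cross x-line → (3,7), t=3.0000 (wall)
  → r_1 = 3.0000
beam 2: φ=0°, α=165°
  d=(-0.9659,0.2588)  start (5,4)  tX=0.5176 tY=0.6182  stride 1/|dx|=1.0353 1/|dy|=3.8637
    cross x-line → (4,4), t=0.5176
    cross y-line → (4,5), t=0.6182
    cross x-line → (3,5), t=1.5529
    cross x-line → (2,5), t=2.5882
    cross x-line → (1,5), t=3.6235
    cross y-line → (1,6), t=4.4819 (wall)
  → r_2 = 4.4819
beam 3: φ=45°, α=210°
  d=(-0.8660,-0.5000)  start (5,4)  tX=0.5774 tY=1.6800  stride 1/|dx|=1.1547 1/|dy|=2.0000
    cross x-line → (4,4), t=0.5774
    cross y-line → (4,3), t=1.6800
    cross x-line → (3,3), t=1.7321
    cross x-line → (2,3), t=2.8868
    cross y-line → (2,2), t=3.6800
    cross x-line → (1,2), t=4.0415 (wall)
  → r_3 = 4.0415

ranges = [3.0000, 4.4819, 4.0415]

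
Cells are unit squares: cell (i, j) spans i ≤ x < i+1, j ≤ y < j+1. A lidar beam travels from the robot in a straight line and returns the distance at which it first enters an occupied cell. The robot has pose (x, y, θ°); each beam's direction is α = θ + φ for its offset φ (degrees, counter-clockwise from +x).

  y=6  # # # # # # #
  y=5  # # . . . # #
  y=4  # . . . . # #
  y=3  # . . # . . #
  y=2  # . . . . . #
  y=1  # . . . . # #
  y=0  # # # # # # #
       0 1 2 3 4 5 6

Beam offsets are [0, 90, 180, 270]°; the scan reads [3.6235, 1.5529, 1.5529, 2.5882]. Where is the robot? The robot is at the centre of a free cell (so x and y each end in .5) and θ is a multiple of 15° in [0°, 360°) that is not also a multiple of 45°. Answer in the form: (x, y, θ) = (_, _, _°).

Candidates: 20 free-cell centres × 16 headings = 320 poses. Raycast each; keep the one whose scan matches to 4 dp.
  (4.5, 4.5, 240°): beam 1 = 1.0000 ≠ 3.6235 ✗
  (4.5, 4.5, 300°): beam 1 = 2.8868 ≠ 3.6235 ✗
  (3.5, 2.5, 240°): beam 1 = 1.7321 ≠ 3.6235 ✗
  (5.5, 2.5, 30°): beam 1 = 0.5774 ≠ 3.6235 ✗
  (3.5, 5.5, 15°): beam 1 = 1.5529 ≠ 3.6235 ✗
  …
  (2.5, 2.5, 75°): r_1=3.6235, r_2=1.5529, r_3=1.5529, r_4=2.5882 — all match ✓
Unique over the lattice → pose = (2.5, 2.5, 75°).

(x, y, θ) = (2.5, 2.5, 75°)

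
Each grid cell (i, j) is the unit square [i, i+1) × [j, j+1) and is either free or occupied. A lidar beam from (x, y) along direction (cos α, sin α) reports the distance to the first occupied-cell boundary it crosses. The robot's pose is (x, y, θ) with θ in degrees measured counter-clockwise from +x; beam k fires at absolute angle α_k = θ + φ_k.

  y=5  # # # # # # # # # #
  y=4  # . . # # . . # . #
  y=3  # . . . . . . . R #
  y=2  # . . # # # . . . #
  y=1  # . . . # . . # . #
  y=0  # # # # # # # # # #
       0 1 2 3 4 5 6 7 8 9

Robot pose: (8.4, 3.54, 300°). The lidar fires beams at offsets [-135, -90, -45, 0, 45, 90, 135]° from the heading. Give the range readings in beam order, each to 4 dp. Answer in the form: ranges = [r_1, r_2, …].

ranges = [3.5199, 2.7713, 1.5943, 1.2000, 0.6212, 0.6928, 1.5115]

beam 1: φ=-135°, α=165°
  cosα=-0.9659 sinα=0.2588 | (8,3) | tMaxX 0.4141 tMaxY 1.7773 | tΔX 1.0353 tΔY 3.8637
    t=0.4141 [x] (7,3)
    t=1.4494 [x] (6,3)
    t=1.7773 [y] (6,4)
    t=2.4847 [x] (5,4)
    t=3.5199 [x] (4,4) — stop
  → r_1 = 3.5199
beam 2: φ=-90°, α=210°
  cosα=-0.8660 sinα=-0.5000 | (8,3) | tMaxX 0.4619 tMaxY 1.0800 | tΔX 1.1547 tΔY 2.0000
    t=0.4619 [x] (7,3)
    t=1.0800 [y] (7,2)
    t=1.6166 [x] (6,2)
    t=2.7713 [x] (5,2) — stop
  → r_2 = 2.7713
beam 3: φ=-45°, α=255°
  cosα=-0.2588 sinα=-0.9659 | (8,3) | tMaxX 1.5455 tMaxY 0.5590 | tΔX 3.8637 tΔY 1.0353
    t=0.5590 [y] (8,2)
    t=1.5455 [x] (7,2)
    t=1.5943 [y] (7,1) — stop
  → r_3 = 1.5943
beam 4: φ=0°, α=300°
  cosα=0.5000 sinα=-0.8660 | (8,3) | tMaxX 1.2000 tMaxY 0.6235 | tΔX 2.0000 tΔY 1.1547
    t=0.6235 [y] (8,2)
    t=1.2000 [x] (9,2) — stop
  → r_4 = 1.2000
beam 5: φ=45°, α=345°
  cosα=0.9659 sinα=-0.2588 | (8,3) | tMaxX 0.6212 tMaxY 2.0864 | tΔX 1.0353 tΔY 3.8637
    t=0.6212 [x] (9,3) — stop
  → r_5 = 0.6212
beam 6: φ=90°, α=30°
  cosα=0.8660 sinα=0.5000 | (8,3) | tMaxX 0.6928 tMaxY 0.9200 | tΔX 1.1547 tΔY 2.0000
    t=0.6928 [x] (9,3) — stop
  → r_6 = 0.6928
beam 7: φ=135°, α=75°
  cosα=0.2588 sinα=0.9659 | (8,3) | tMaxX 2.3182 tMaxY 0.4762 | tΔX 3.8637 tΔY 1.0353
    t=0.4762 [y] (8,4)
    t=1.5115 [y] (8,5) — stop
  → r_7 = 1.5115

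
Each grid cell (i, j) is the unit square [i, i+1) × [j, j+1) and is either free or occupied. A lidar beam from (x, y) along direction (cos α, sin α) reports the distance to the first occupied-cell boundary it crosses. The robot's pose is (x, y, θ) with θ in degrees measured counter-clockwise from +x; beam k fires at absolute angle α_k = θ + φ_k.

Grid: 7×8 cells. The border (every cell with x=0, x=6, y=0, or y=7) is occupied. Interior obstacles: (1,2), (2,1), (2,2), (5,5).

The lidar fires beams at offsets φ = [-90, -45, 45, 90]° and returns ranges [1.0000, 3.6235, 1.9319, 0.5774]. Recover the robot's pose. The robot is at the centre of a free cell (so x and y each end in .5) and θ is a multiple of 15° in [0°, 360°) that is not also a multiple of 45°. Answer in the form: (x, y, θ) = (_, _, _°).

(x, y, θ) = (1.5, 6.5, 330°)

Enumerate (i+0.5, j+0.5, θ) over the 26 free cells and 16 admissible headings. For each, cast all 4 beams and compare to the given ranges.
  (2.5, 4.5, 165°): beam 1 = 2.5882 ≠ 1.0000 ✗
  (2.5, 3.5, 30°): beam 1 = 0.5774 ≠ 1.0000 ✗
  (3.5, 4.5, 210°): beam 1 = 2.8868 ≠ 1.0000 ✗
  (3.5, 2.5, 60°): beam 1 = 2.8868 ≠ 1.0000 ✗
  …
  (1.5, 6.5, 330°): r_1=1.0000, r_2=3.6235, r_3=1.9319, r_4=0.5774 — all match ✓
Unique over the lattice → pose = (1.5, 6.5, 330°).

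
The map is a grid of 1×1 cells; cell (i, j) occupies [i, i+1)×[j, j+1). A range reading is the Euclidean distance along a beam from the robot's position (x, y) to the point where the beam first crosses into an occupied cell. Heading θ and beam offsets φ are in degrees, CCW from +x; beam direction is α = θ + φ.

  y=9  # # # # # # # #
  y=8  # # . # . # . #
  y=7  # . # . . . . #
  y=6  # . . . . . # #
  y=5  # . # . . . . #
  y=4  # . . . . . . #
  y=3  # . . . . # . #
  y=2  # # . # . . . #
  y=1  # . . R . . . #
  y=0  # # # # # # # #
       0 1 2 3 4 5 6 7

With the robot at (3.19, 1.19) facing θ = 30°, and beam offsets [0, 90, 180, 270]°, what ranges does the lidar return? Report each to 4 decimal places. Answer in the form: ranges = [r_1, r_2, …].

beam 1: φ=0°, α=30°
  d=(0.8660,0.5000)  start (3,1)  tX=0.9353 tY=1.6200  stride 1/|dx|=1.1547 1/|dy|=2.0000
    cross x-line → (4,1), t=0.9353
    cross y-line → (4,2), t=1.6200
    cross x-line → (5,2), t=2.0900
    cross x-line → (6,2), t=3.2447
    cross y-line → (6,3), t=3.6200
    cross x-line → (7,3), t=4.3994 (wall)
  → r_1 = 4.3994
beam 2: φ=90°, α=120°
  d=(-0.5000,0.8660)  start (3,1)  tX=0.3800 tY=0.9353  stride 1/|dx|=2.0000 1/|dy|=1.1547
    cross x-line → (2,1), t=0.3800
    cross y-line → (2,2), t=0.9353
    cross y-line → (2,3), t=2.0900
    cross x-line → (1,3), t=2.3800
    cross y-line → (1,4), t=3.2447
    cross x-line → (0,4), t=4.3800 (wall)
  → r_2 = 4.3800
beam 3: φ=180°, α=210°
  d=(-0.8660,-0.5000)  start (3,1)  tX=0.2194 tY=0.3800  stride 1/|dx|=1.1547 1/|dy|=2.0000
    cross x-line → (2,1), t=0.2194
    cross y-line → (2,0), t=0.3800 (wall)
  → r_3 = 0.3800
beam 4: φ=270°, α=300°
  d=(0.5000,-0.8660)  start (3,1)  tX=1.6200 tY=0.2194  stride 1/|dx|=2.0000 1/|dy|=1.1547
    cross y-line → (3,0), t=0.2194 (wall)
  → r_4 = 0.2194

ranges = [4.3994, 4.3800, 0.3800, 0.2194]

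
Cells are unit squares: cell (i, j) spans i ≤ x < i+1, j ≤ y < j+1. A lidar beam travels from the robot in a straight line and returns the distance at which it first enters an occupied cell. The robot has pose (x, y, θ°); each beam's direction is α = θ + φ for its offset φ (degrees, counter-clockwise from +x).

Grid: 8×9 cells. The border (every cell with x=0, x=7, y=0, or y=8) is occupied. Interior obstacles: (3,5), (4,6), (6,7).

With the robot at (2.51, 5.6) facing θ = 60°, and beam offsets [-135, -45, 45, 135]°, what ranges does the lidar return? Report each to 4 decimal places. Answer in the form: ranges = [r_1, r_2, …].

beam 1: φ=-135°, α=285°
  cosα=0.2588 sinα=-0.9659 | (2,5) | tMaxX 1.8932 tMaxY 0.6212 | tΔX 3.8637 tΔY 1.0353
    t=0.6212 [y] (2,4)
    t=1.6564 [y] (2,3)
    t=1.8932 [x] (3,3)
    t=2.6917 [y] (3,2)
    t=3.7270 [y] (3,1)
    t=4.7623 [y] (3,0) — stop
  → r_1 = 4.7623
beam 2: φ=-45°, α=15°
  cosα=0.9659 sinα=0.2588 | (2,5) | tMaxX 0.5073 tMaxY 1.5455 | tΔX 1.0353 tΔY 3.8637
    t=0.5073 [x] (3,5) — stop
  → r_2 = 0.5073
beam 3: φ=45°, α=105°
  cosα=-0.2588 sinα=0.9659 | (2,5) | tMaxX 1.9705 tMaxY 0.4141 | tΔX 3.8637 tΔY 1.0353
    t=0.4141 [y] (2,6)
    t=1.4494 [y] (2,7)
    t=1.9705 [x] (1,7)
    t=2.4847 [y] (1,8) — stop
  → r_3 = 2.4847
beam 4: φ=135°, α=195°
  cosα=-0.9659 sinα=-0.2588 | (2,5) | tMaxX 0.5280 tMaxY 2.3182 | tΔX 1.0353 tΔY 3.8637
    t=0.5280 [x] (1,5)
    t=1.5633 [x] (0,5) — stop
  → r_4 = 1.5633

ranges = [4.7623, 0.5073, 2.4847, 1.5633]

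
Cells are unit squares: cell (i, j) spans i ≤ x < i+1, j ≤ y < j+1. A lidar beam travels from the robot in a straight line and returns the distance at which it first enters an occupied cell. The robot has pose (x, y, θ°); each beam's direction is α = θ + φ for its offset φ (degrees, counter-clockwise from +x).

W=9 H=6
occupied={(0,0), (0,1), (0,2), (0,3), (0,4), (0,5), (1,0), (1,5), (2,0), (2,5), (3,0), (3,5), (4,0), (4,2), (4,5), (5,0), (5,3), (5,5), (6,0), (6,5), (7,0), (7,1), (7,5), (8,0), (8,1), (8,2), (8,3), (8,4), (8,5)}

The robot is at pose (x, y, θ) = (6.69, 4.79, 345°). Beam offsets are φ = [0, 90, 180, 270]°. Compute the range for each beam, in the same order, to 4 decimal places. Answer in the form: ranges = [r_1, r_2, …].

ranges = [1.3562, 0.2174, 0.8114, 3.9237]

beam 1: φ=0°, α=345°
  direction (0.9659, -0.2588); cell (6,4); t to first gridline: x 0.3209, y 3.0523 (then +1.0353 / +3.8637)
    (7,4) via x @ 0.3209
    (8,4) via x @ 1.3562  # hit
  → r_1 = 1.3562
beam 2: φ=90°, α=75°
  direction (0.2588, 0.9659); cell (6,4); t to first gridline: x 1.1977, y 0.2174 (then +3.8637 / +1.0353)
    (6,5) via y @ 0.2174  # hit
  → r_2 = 0.2174
beam 3: φ=180°, α=165°
  direction (-0.9659, 0.2588); cell (6,4); t to first gridline: x 0.7143, y 0.8114 (then +1.0353 / +3.8637)
    (5,4) via x @ 0.7143
    (5,5) via y @ 0.8114  # hit
  → r_3 = 0.8114
beam 4: φ=270°, α=255°
  direction (-0.2588, -0.9659); cell (6,4); t to first gridline: x 2.6660, y 0.8179 (then +3.8637 / +1.0353)
    (6,3) via y @ 0.8179
    (6,2) via y @ 1.8531
    (5,2) via x @ 2.6660
    (5,1) via y @ 2.8884
    (5,0) via y @ 3.9237  # hit
  → r_4 = 3.9237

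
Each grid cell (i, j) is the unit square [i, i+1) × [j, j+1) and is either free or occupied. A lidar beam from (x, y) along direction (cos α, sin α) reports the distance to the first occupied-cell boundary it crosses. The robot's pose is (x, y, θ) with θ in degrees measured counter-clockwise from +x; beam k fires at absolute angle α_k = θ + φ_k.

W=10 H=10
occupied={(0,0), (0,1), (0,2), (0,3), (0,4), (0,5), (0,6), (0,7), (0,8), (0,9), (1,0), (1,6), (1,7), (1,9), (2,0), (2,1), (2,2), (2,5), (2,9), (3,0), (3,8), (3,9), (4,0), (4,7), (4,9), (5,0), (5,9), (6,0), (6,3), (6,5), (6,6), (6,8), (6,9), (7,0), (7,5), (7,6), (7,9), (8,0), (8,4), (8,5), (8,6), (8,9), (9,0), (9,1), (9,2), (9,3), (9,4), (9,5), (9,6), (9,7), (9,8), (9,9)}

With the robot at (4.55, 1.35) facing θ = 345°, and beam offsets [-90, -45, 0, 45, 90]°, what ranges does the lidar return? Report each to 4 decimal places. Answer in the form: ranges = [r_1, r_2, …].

ranges = [0.3623, 0.4041, 1.3523, 5.1384, 5.6024]

beam 1: φ=-90°, α=255°
  direction (-0.2588, -0.9659); cell (4,1); t to first gridline: x 2.1250, y 0.3623 (then +3.8637 / +1.0353)
    (4,0) via y @ 0.3623  # hit
  → r_1 = 0.3623
beam 2: φ=-45°, α=300°
  direction (0.5000, -0.8660); cell (4,1); t to first gridline: x 0.9000, y 0.4041 (then +2.0000 / +1.1547)
    (4,0) via y @ 0.4041  # hit
  → r_2 = 0.4041
beam 3: φ=0°, α=345°
  direction (0.9659, -0.2588); cell (4,1); t to first gridline: x 0.4659, y 1.3523 (then +1.0353 / +3.8637)
    (5,1) via x @ 0.4659
    (5,0) via y @ 1.3523  # hit
  → r_3 = 1.3523
beam 4: φ=45°, α=30°
  direction (0.8660, 0.5000); cell (4,1); t to first gridline: x 0.5196, y 1.3000 (then +1.1547 / +2.0000)
    (5,1) via x @ 0.5196
    (5,2) via y @ 1.3000
    (6,2) via x @ 1.6743
    (7,2) via x @ 2.8290
    (7,3) via y @ 3.3000
    (8,3) via x @ 3.9837
    (9,3) via x @ 5.1384  # hit
  → r_4 = 5.1384
beam 5: φ=90°, α=75°
  direction (0.2588, 0.9659); cell (4,1); t to first gridline: x 1.7387, y 0.6729 (then +3.8637 / +1.0353)
    (4,2) via y @ 0.6729
    (4,3) via y @ 1.7082
    (5,3) via x @ 1.7387
    (5,4) via y @ 2.7435
    (5,5) via y @ 3.7788
    (5,6) via y @ 4.8140
    (6,6) via x @ 5.6024  # hit
  → r_5 = 5.6024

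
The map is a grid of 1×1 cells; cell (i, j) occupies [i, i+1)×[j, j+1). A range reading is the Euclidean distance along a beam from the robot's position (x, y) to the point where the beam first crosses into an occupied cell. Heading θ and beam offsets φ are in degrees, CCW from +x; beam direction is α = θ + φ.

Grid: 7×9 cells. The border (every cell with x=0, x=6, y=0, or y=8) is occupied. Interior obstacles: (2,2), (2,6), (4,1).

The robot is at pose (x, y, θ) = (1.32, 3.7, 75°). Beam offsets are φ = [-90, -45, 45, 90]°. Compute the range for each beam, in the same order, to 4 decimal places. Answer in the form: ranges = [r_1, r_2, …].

ranges = [4.8451, 5.4040, 0.6400, 0.3313]

beam 1: φ=-90°, α=345°
  dir = (cos 345°, sin 345°) = (0.9659, -0.2588); from cell (1,3)
  next x-line at t=0.7040, next y-line at t=2.7046; Δt_x=1.0353, Δt_y=3.8637
    x: enter (2,3) at t=0.7040
    x: enter (3,3) at t=1.7393
    y: enter (3,2) at t=2.7046
    x: enter (4,2) at t=2.7745
    x: enter (5,2) at t=3.8098
    x: enter (6,2) at t=4.8451 ← occupied
  → r_1 = 4.8451
beam 2: φ=-45°, α=30°
  dir = (cos 30°, sin 30°) = (0.8660, 0.5000); from cell (1,3)
  next x-line at t=0.7852, next y-line at t=0.6000; Δt_x=1.1547, Δt_y=2.0000
    y: enter (1,4) at t=0.6000
    x: enter (2,4) at t=0.7852
    x: enter (3,4) at t=1.9399
    y: enter (3,5) at t=2.6000
    x: enter (4,5) at t=3.0946
    x: enter (5,5) at t=4.2493
    y: enter (5,6) at t=4.6000
    x: enter (6,6) at t=5.4040 ← occupied
  → r_2 = 5.4040
beam 3: φ=45°, α=120°
  dir = (cos 120°, sin 120°) = (-0.5000, 0.8660); from cell (1,3)
  next x-line at t=0.6400, next y-line at t=0.3464; Δt_x=2.0000, Δt_y=1.1547
    y: enter (1,4) at t=0.3464
    x: enter (0,4) at t=0.6400 ← occupied
  → r_3 = 0.6400
beam 4: φ=90°, α=165°
  dir = (cos 165°, sin 165°) = (-0.9659, 0.2588); from cell (1,3)
  next x-line at t=0.3313, next y-line at t=1.1591; Δt_x=1.0353, Δt_y=3.8637
    x: enter (0,3) at t=0.3313 ← occupied
  → r_4 = 0.3313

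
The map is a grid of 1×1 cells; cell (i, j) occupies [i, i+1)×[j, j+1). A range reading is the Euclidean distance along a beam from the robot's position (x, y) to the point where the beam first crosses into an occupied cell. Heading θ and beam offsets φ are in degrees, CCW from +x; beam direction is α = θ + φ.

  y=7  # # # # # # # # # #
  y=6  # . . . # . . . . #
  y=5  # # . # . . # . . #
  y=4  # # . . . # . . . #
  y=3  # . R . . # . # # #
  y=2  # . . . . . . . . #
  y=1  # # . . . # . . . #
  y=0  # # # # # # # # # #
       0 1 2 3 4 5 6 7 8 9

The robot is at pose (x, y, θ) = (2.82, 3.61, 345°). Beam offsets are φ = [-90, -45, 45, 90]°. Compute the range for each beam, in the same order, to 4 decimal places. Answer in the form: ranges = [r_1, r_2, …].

beam 1: φ=-90°, α=255°
  direction (-0.2588, -0.9659); cell (2,3); t to first gridline: x 3.1682, y 0.6315 (then +3.8637 / +1.0353)
    (2,2) via y @ 0.6315
    (2,1) via y @ 1.6668
    (2,0) via y @ 2.7021  # hit
  → r_1 = 2.7021
beam 2: φ=-45°, α=300°
  direction (0.5000, -0.8660); cell (2,3); t to first gridline: x 0.3600, y 0.7044 (then +2.0000 / +1.1547)
    (3,3) via x @ 0.3600
    (3,2) via y @ 0.7044
    (3,1) via y @ 1.8591
    (4,1) via x @ 2.3600
    (4,0) via y @ 3.0138  # hit
  → r_2 = 3.0138
beam 3: φ=45°, α=30°
  direction (0.8660, 0.5000); cell (2,3); t to first gridline: x 0.2078, y 0.7800 (then +1.1547 / +2.0000)
    (3,3) via x @ 0.2078
    (3,4) via y @ 0.7800
    (4,4) via x @ 1.3625
    (5,4) via x @ 2.5172  # hit
  → r_3 = 2.5172
beam 4: φ=90°, α=75°
  direction (0.2588, 0.9659); cell (2,3); t to first gridline: x 0.6955, y 0.4038 (then +3.8637 / +1.0353)
    (2,4) via y @ 0.4038
    (3,4) via x @ 0.6955
    (3,5) via y @ 1.4390  # hit
  → r_4 = 1.4390

ranges = [2.7021, 3.0138, 2.5172, 1.4390]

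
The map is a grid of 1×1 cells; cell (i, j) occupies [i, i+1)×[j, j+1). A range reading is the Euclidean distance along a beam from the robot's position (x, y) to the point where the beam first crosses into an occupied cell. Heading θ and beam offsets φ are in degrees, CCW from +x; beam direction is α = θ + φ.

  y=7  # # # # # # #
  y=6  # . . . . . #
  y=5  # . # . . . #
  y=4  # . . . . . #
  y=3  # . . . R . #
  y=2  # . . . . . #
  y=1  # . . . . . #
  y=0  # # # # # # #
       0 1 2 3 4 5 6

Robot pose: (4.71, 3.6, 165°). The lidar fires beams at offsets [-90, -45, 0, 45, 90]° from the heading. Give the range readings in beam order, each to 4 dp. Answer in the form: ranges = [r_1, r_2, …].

beam 1: φ=-90°, α=75°
  cosα=0.2588 sinα=0.9659 | (4,3) | tMaxX 1.1205 tMaxY 0.4141 | tΔX 3.8637 tΔY 1.0353
    t=0.4141 [y] (4,4)
    t=1.1205 [x] (5,4)
    t=1.4494 [y] (5,5)
    t=2.4847 [y] (5,6)
    t=3.5199 [y] (5,7) — stop
  → r_1 = 3.5199
beam 2: φ=-45°, α=120°
  cosα=-0.5000 sinα=0.8660 | (4,3) | tMaxX 1.4200 tMaxY 0.4619 | tΔX 2.0000 tΔY 1.1547
    t=0.4619 [y] (4,4)
    t=1.4200 [x] (3,4)
    t=1.6166 [y] (3,5)
    t=2.7713 [y] (3,6)
    t=3.4200 [x] (2,6)
    t=3.9260 [y] (2,7) — stop
  → r_2 = 3.9260
beam 3: φ=0°, α=165°
  cosα=-0.9659 sinα=0.2588 | (4,3) | tMaxX 0.7350 tMaxY 1.5455 | tΔX 1.0353 tΔY 3.8637
    t=0.7350 [x] (3,3)
    t=1.5455 [y] (3,4)
    t=1.7703 [x] (2,4)
    t=2.8056 [x] (1,4)
    t=3.8409 [x] (0,4) — stop
  → r_3 = 3.8409
beam 4: φ=45°, α=210°
  cosα=-0.8660 sinα=-0.5000 | (4,3) | tMaxX 0.8198 tMaxY 1.2000 | tΔX 1.1547 tΔY 2.0000
    t=0.8198 [x] (3,3)
    t=1.2000 [y] (3,2)
    t=1.9745 [x] (2,2)
    t=3.1292 [x] (1,2)
    t=3.2000 [y] (1,1)
    t=4.2839 [x] (0,1) — stop
  → r_4 = 4.2839
beam 5: φ=90°, α=255°
  cosα=-0.2588 sinα=-0.9659 | (4,3) | tMaxX 2.7432 tMaxY 0.6212 | tΔX 3.8637 tΔY 1.0353
    t=0.6212 [y] (4,2)
    t=1.6564 [y] (4,1)
    t=2.6917 [y] (4,0) — stop
  → r_5 = 2.6917

ranges = [3.5199, 3.9260, 3.8409, 4.2839, 2.6917]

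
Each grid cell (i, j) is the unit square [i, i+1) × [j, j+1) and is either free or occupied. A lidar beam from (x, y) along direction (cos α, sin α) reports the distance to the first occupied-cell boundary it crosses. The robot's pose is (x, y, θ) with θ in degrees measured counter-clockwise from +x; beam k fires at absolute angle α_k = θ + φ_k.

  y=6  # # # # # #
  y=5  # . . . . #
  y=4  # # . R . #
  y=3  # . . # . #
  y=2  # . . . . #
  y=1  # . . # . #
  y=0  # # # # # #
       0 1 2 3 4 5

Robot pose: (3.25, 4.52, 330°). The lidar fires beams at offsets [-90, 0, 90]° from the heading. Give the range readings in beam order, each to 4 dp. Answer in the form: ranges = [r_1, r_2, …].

ranges = [4.0645, 2.0207, 1.7090]

beam 1: φ=-90°, α=240°
  dir = (cos 240°, sin 240°) = (-0.5000, -0.8660); from cell (3,4)
  next x-line at t=0.5000, next y-line at t=0.6004; Δt_x=2.0000, Δt_y=1.1547
    x: enter (2,4) at t=0.5000
    y: enter (2,3) at t=0.6004
    y: enter (2,2) at t=1.7551
    x: enter (1,2) at t=2.5000
    y: enter (1,1) at t=2.9098
    y: enter (1,0) at t=4.0645 ← occupied
  → r_1 = 4.0645
beam 2: φ=0°, α=330°
  dir = (cos 330°, sin 330°) = (0.8660, -0.5000); from cell (3,4)
  next x-line at t=0.8660, next y-line at t=1.0400; Δt_x=1.1547, Δt_y=2.0000
    x: enter (4,4) at t=0.8660
    y: enter (4,3) at t=1.0400
    x: enter (5,3) at t=2.0207 ← occupied
  → r_2 = 2.0207
beam 3: φ=90°, α=60°
  dir = (cos 60°, sin 60°) = (0.5000, 0.8660); from cell (3,4)
  next x-line at t=1.5000, next y-line at t=0.5543; Δt_x=2.0000, Δt_y=1.1547
    y: enter (3,5) at t=0.5543
    x: enter (4,5) at t=1.5000
    y: enter (4,6) at t=1.7090 ← occupied
  → r_3 = 1.7090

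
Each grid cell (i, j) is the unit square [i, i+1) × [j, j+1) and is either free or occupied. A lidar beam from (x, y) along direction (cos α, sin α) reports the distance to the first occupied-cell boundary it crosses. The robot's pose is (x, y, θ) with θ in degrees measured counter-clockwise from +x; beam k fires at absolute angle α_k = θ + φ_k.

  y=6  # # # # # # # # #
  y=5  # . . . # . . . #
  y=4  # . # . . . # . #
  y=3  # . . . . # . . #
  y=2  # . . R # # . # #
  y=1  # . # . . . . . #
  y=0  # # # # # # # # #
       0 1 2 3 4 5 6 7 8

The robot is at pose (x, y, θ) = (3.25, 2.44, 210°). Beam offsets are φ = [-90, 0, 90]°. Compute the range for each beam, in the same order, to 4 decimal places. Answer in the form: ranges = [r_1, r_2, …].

beam 1: φ=-90°, α=120°
  dir = (cos 120°, sin 120°) = (-0.5000, 0.8660); from cell (3,2)
  next x-line at t=0.5000, next y-line at t=0.6466; Δt_x=2.0000, Δt_y=1.1547
    x: enter (2,2) at t=0.5000
    y: enter (2,3) at t=0.6466
    y: enter (2,4) at t=1.8013 ← occupied
  → r_1 = 1.8013
beam 2: φ=0°, α=210°
  dir = (cos 210°, sin 210°) = (-0.8660, -0.5000); from cell (3,2)
  next x-line at t=0.2887, next y-line at t=0.8800; Δt_x=1.1547, Δt_y=2.0000
    x: enter (2,2) at t=0.2887
    y: enter (2,1) at t=0.8800 ← occupied
  → r_2 = 0.8800
beam 3: φ=90°, α=300°
  dir = (cos 300°, sin 300°) = (0.5000, -0.8660); from cell (3,2)
  next x-line at t=1.5000, next y-line at t=0.5081; Δt_x=2.0000, Δt_y=1.1547
    y: enter (3,1) at t=0.5081
    x: enter (4,1) at t=1.5000
    y: enter (4,0) at t=1.6628 ← occupied
  → r_3 = 1.6628

ranges = [1.8013, 0.8800, 1.6628]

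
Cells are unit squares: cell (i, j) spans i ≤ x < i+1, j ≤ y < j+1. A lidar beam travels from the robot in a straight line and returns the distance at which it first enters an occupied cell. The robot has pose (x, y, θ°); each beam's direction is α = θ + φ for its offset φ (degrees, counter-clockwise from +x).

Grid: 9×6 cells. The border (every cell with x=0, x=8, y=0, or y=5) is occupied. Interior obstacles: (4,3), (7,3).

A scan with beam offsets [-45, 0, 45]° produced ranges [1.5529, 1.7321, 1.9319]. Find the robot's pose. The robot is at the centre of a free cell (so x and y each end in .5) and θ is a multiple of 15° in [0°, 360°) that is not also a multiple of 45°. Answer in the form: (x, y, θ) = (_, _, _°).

(x, y, θ) = (6.5, 1.5, 30°)

Enumerate (i+0.5, j+0.5, θ) over the 26 free cells and 16 admissible headings. For each, cast all 3 beams and compare to the given ranges.
  (3.5, 2.5, 195°): beam 1 = 2.8868 ≠ 1.5529 ✗
  (6.5, 2.5, 165°): beam 1 = 2.8868 ≠ 1.5529 ✗
  (5.5, 3.5, 255°): beam 1 = 0.5774 ≠ 1.5529 ✗
  …
  (6.5, 1.5, 30°): r_1=1.5529, r_2=1.7321, r_3=1.9319 — all match ✓
No second candidate reproduces the full scan.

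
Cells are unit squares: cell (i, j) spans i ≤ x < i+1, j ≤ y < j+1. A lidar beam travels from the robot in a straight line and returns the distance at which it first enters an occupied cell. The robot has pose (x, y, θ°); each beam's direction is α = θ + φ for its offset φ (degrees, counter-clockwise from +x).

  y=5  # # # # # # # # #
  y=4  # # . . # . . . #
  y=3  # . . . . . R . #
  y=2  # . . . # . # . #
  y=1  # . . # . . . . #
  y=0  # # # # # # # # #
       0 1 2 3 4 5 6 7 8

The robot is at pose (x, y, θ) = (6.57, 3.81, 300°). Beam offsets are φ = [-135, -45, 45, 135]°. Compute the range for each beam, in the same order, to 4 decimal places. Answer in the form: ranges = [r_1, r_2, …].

beam 1: φ=-135°, α=165°
  cosα=-0.9659 sinα=0.2588 | (6,3) | tMaxX 0.5901 tMaxY 0.7341 | tΔX 1.0353 tΔY 3.8637
    t=0.5901 [x] (5,3)
    t=0.7341 [y] (5,4)
    t=1.6254 [x] (4,4) — stop
  → r_1 = 1.6254
beam 2: φ=-45°, α=255°
  cosα=-0.2588 sinα=-0.9659 | (6,3) | tMaxX 2.2023 tMaxY 0.8386 | tΔX 3.8637 tΔY 1.0353
    t=0.8386 [y] (6,2) — stop
  → r_2 = 0.8386
beam 3: φ=45°, α=345°
  cosα=0.9659 sinα=-0.2588 | (6,3) | tMaxX 0.4452 tMaxY 3.1296 | tΔX 1.0353 tΔY 3.8637
    t=0.4452 [x] (7,3)
    t=1.4804 [x] (8,3) — stop
  → r_3 = 1.4804
beam 4: φ=135°, α=75°
  cosα=0.2588 sinα=0.9659 | (6,3) | tMaxX 1.6614 tMaxY 0.1967 | tΔX 3.8637 tΔY 1.0353
    t=0.1967 [y] (6,4)
    t=1.2320 [y] (6,5) — stop
  → r_4 = 1.2320

ranges = [1.6254, 0.8386, 1.4804, 1.2320]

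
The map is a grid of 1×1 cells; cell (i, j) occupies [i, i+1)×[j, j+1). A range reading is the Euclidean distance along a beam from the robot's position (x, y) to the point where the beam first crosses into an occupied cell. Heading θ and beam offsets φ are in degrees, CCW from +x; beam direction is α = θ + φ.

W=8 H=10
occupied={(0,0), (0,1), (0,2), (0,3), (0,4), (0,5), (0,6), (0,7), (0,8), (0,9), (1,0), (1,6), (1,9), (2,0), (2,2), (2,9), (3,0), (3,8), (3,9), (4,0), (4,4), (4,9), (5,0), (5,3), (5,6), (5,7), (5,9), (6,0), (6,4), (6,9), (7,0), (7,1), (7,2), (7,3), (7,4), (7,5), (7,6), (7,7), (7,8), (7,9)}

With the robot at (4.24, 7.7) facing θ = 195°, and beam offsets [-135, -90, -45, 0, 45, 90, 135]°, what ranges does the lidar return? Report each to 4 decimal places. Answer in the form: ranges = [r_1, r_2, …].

ranges = [1.5011, 0.9273, 0.6000, 2.7046, 6.4800, 2.7952, 0.8776]

beam 1: φ=-135°, α=60°
  direction (0.5000, 0.8660); cell (4,7); t to first gridline: x 1.5200, y 0.3464 (then +2.0000 / +1.1547)
    (4,8) via y @ 0.3464
    (4,9) via y @ 1.5011  # hit
  → r_1 = 1.5011
beam 2: φ=-90°, α=105°
  direction (-0.2588, 0.9659); cell (4,7); t to first gridline: x 0.9273, y 0.3106 (then +3.8637 / +1.0353)
    (4,8) via y @ 0.3106
    (3,8) via x @ 0.9273  # hit
  → r_2 = 0.9273
beam 3: φ=-45°, α=150°
  direction (-0.8660, 0.5000); cell (4,7); t to first gridline: x 0.2771, y 0.6000 (then +1.1547 / +2.0000)
    (3,7) via x @ 0.2771
    (3,8) via y @ 0.6000  # hit
  → r_3 = 0.6000
beam 4: φ=0°, α=195°
  direction (-0.9659, -0.2588); cell (4,7); t to first gridline: x 0.2485, y 2.7046 (then +1.0353 / +3.8637)
    (3,7) via x @ 0.2485
    (2,7) via x @ 1.2837
    (1,7) via x @ 2.3190
    (1,6) via y @ 2.7046  # hit
  → r_4 = 2.7046
beam 5: φ=45°, α=240°
  direction (-0.5000, -0.8660); cell (4,7); t to first gridline: x 0.4800, y 0.8083 (then +2.0000 / +1.1547)
    (3,7) via x @ 0.4800
    (3,6) via y @ 0.8083
    (3,5) via y @ 1.9630
    (2,5) via x @ 2.4800
    (2,4) via y @ 3.1177
    (2,3) via y @ 4.2724
    (1,3) via x @ 4.4800
    (1,2) via y @ 5.4271
    (0,2) via x @ 6.4800  # hit
  → r_5 = 6.4800
beam 6: φ=90°, α=285°
  direction (0.2588, -0.9659); cell (4,7); t to first gridline: x 2.9364, y 0.7247 (then +3.8637 / +1.0353)
    (4,6) via y @ 0.7247
    (4,5) via y @ 1.7600
    (4,4) via y @ 2.7952  # hit
  → r_6 = 2.7952
beam 7: φ=135°, α=330°
  direction (0.8660, -0.5000); cell (4,7); t to first gridline: x 0.8776, y 1.4000 (then +1.1547 / +2.0000)
    (5,7) via x @ 0.8776  # hit
  → r_7 = 0.8776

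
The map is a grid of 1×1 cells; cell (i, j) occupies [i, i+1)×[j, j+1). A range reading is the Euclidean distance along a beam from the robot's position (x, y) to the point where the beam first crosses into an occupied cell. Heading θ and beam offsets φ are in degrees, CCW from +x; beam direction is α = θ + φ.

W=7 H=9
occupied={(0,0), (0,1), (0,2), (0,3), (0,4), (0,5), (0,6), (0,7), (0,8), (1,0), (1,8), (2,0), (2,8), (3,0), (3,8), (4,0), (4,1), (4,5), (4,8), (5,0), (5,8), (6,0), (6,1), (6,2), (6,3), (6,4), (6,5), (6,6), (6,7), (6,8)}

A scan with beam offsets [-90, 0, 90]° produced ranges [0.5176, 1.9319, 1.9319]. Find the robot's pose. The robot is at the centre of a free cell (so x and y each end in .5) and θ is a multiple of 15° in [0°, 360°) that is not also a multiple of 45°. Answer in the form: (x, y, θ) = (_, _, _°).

(x, y, θ) = (5.5, 7.5, 165°)

Enumerate (i+0.5, j+0.5, θ) over the 33 free cells and 16 admissible headings. For each, cast all 3 beams and compare to the given ranges.
  (3.5, 2.5, 240°): beam 1 = 2.8868 ≠ 0.5176 ✗
  (3.5, 7.5, 345°): beam 1 = 6.7293 ≠ 0.5176 ✗
  (4.5, 6.5, 60°): beam 1 = 1.7321 ≠ 0.5176 ✗
  …
  (5.5, 7.5, 165°): r_1=0.5176, r_2=1.9319, r_3=1.9319 — all match ✓
No second candidate reproduces the full scan.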